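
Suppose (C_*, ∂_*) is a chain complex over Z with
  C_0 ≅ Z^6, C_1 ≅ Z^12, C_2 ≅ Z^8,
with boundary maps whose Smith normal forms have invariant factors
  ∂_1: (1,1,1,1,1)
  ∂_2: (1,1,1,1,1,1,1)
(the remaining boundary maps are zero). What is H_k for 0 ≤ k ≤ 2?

H_0 = Z,  H_1 = 0,  H_2 = Z.

H_0: b_0 = 6 − 0 − 5 = 1; torsion from ∂_1 factors > 1: none. So H_0 = Z.
H_1: b_1 = 12 − 5 − 7 = 0; torsion from ∂_2 factors > 1: none. So H_1 = 0.
H_2: b_2 = 8 − 7 − 0 = 1; torsion from ∂_3 factors > 1: none. So H_2 = Z.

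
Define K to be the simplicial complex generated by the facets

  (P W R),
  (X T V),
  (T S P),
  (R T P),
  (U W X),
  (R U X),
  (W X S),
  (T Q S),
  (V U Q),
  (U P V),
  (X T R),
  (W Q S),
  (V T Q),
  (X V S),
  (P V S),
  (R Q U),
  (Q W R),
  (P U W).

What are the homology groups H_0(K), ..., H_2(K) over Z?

Fix the vertex order P < Q < R < S < T < U < V < W < X and write every simplex with vertices in increasing order. Then dim K = 2 and the simplices of K are:

  0-simplices (9): P, Q, R, S, T, U, V, W, X
  1-simplices (27): PR, PS, PT, PU, PV, PW, QR, QS, QT, QU, QV, QW, RT, RU, RW, RX, ST, SV, SW, SX, TV, TX, UV, UW, UX, VX, WX
  2-simplices (18): PRT, PRW, PST, PSV, PUV, PUW, QRU, QRW, QST, QSW, QTV, QUV, RTX, RUX, SVX, SWX, TVX, UWX

Hence C_0 ≅ Z^9, C_1 ≅ Z^27, C_2 ≅ Z^18.

Boundary ∂_1: C_1 → C_0 sends each edge [p,q] (with p < q) to q − p. For instance
  ∂PS = S − P.
As a 9×27 matrix over Z this has rank 8, with invariant factors (1,1,1,1,1,1,1,1).

Boundary ∂_2: C_2 → C_1 acts by ∂[p,q,r] = [q,r] − [p,r] + [p,q]. For instance
  ∂QRU = RU − QU + QR,
  ∂UWX = WX − UX + UW.
This gives a 27×18 integer matrix of rank 18; reducing to Smith normal form yields diagonal entries (1,1,1,1,1,1,1,1,1,1,1,1,1,1,1,1,1,2).

From H_k ≅ ker(∂_k) / im(∂_{k+1}) we obtain:

  H_0: rank C_0 − rank ∂_1 = 9 − 8 = 1, and the invariant factors of ∂_1 are all 1, so H_0 ≅ Z.
  H_1: rank ker ∂_1 − rank ∂_2 = (27 − 8) − 18 = 1, and ∂_2 has invariant factor 2 > 1, so H_1 ≅ Z ⊕ Z/2.
  H_2: rank ker ∂_2 − rank ∂_3 = (18 − 18) − 0 = 0, and there is no ∂_3, so H_2 ≅ 0.

(K is a triangulation of the Klein bottle.)

H_0 = Z,  H_1 = Z ⊕ Z/2,  H_2 = 0.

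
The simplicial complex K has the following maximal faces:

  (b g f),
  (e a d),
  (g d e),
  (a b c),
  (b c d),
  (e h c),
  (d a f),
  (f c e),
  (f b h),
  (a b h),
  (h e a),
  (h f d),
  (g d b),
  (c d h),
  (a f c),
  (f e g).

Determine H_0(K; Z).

K has 8 vertices, 24 edges, 16 triangles.
rank ∂_0 = 0, rank ∂_1 = 7 ⇒ b_0 = 8 − 0 − 7 = 1; all invariant factors of ∂_1 are 1 so no torsion. So H_0 ≅ Z.

H_0 = Z.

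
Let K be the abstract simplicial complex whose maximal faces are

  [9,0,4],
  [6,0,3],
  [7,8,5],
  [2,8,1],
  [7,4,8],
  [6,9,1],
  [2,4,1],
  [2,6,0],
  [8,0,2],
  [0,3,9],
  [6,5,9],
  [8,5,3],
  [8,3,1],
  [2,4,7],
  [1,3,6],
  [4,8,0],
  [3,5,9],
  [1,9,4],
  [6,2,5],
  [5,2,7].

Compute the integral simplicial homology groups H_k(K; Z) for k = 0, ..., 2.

Take the total order 0 < 1 < 2 < 3 < 4 < 5 < 6 < 7 < 8 < 9 on the vertex set. Then K (dimension 2) consists of the simplices:

  0-simplices (10): [0], [1], [2], [3], [4], [5], [6], [7], [8], [9]
  1-simplices (30): (30 of them)
  2-simplices (20): (20 of them)

so the chain groups are C_0 ≅ Z^10, C_1 ≅ Z^30, C_2 ≅ Z^20.

Boundary ∂_1: C_1 → C_0 sends each edge [p,q] (with p < q) to q − p. For instance
  ∂[1,2] = [2] − [1].
This gives a 10×30 integer matrix of rank 9; reducing to Smith normal form yields diagonal entries (1,1,1,1,1,1,1,1,1).

∂_2: C_2 → C_1 maps a triangle to the signed sum of its edges. For instance
  ∂[0,3,6] = [3,6] − [0,6] + [0,3],
  ∂[0,3,9] = [3,9] − [0,9] + [0,3].
The 30×20 boundary matrix has rank 20 and Smith normal form diag(1,1,1,1,1,1,1,1,1,1,1,1,1,1,1,1,1,1,1,2).

Computing H_k = (kernel of ∂_k) / (image of ∂_{k+1}):

  H_0: rank C_0 − rank ∂_1 = 10 − 9 = 1, and the invariant factors of ∂_1 are all 1, so H_0 = Z.
  H_1: rank ker ∂_1 − rank ∂_2 = (30 − 9) − 20 = 1, and ∂_2 has invariant factor 2 > 1, so H_1 = Z ⊕ Z/2.
  H_2: rank ker ∂_2 − rank ∂_3 = (20 − 20) − 0 = 0, and there is no ∂_3, so H_2 = 0.

H_0 = Z,  H_1 = Z ⊕ Z/2,  H_2 = 0.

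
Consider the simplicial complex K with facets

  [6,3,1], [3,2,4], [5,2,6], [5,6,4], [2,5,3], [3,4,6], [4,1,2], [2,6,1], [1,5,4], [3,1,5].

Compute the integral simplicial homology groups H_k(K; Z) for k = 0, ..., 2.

H_0 = Z,  H_1 = Z/2Z,  H_2 = 0.

K has 6 vertices, 15 edges, 10 triangles.
rank ∂_0 = 0, rank ∂_1 = 5 ⇒ b_0 = 6 − 0 − 5 = 1; all invariant factors of ∂_1 are 1 so no torsion. So H_0 ≅ Z.
rank ∂_1 = 5, rank ∂_2 = 10 ⇒ b_1 = 15 − 5 − 10 = 0; ∂_2 has invariant factor(s) [2] giving torsion. So H_1 ≅ Z/2Z.
rank ∂_2 = 10, rank ∂_3 = 0 ⇒ b_2 = 10 − 10 − 0 = 0. So H_2 ≅ 0.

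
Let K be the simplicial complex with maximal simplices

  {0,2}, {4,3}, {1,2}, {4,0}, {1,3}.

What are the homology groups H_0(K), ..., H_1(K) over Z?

H_0 ≅ Z,  H_1 ≅ Z.

Take the total order 0 < 1 < 2 < 3 < 4 on the vertex set. Then K (dimension 1) consists of the simplices:

  0-simplices (5): [0], [1], [2], [3], [4]
  1-simplices (5): [0,2], [0,4], [1,2], [1,3], [3,4]

Hence C_0 ≅ Z^5, C_1 ≅ Z^5.

The boundary map ∂_1: C_1 → C_0 sends each edge [p,q] (with p < q) to q − p.
The resulting 5×5 matrix has rank 4, and its Smith normal form has invariant factors (1,1,1,1).

Now H_k = ker ∂_k / im ∂_{k+1}, so:

  H_0: rank C_0 − rank ∂_1 = 5 − 4 = 1, and the invariant factors of ∂_1 are all 1, so H_0 ≅ Z.
  H_1: rank ker ∂_1 − rank ∂_2 = (5 − 4) − 0 = 1, and there is no ∂_2, so H_1 ≅ Z.

As a check, the Euler characteristic is 5 − 5 = 0, which agrees with 1 − 1 = 0.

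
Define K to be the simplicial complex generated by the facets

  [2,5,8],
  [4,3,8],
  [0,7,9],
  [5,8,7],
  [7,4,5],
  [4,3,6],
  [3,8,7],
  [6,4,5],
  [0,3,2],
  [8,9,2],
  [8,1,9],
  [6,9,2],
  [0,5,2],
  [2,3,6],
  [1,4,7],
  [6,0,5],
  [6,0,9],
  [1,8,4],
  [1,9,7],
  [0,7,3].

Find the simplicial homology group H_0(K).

H_0 ≅ Z.

We work with the vertex ordering 0 < 1 < 2 < 3 < 4 < 5 < 6 < 7 < 8 < 9. The simplices of K, each written with vertices in increasing order, are:

  0-simplices (10): [0], [1], [2], [3], [4], [5], [6], [7], [8], [9]
  1-simplices (30): (30 of them)
  2-simplices (20): (20 of them)

Hence C_0 ≅ Z^10, C_1 ≅ Z^30, C_2 ≅ Z^20.

The boundary map ∂_1: C_1 → C_0 maps an edge to its endpoints' difference, ∂[p,q] = q − p.
The resulting 10×30 matrix has rank 9, and its Smith normal form has invariant factors (1,1,1,1,1,1,1,1,1).

The boundary map ∂_2: C_2 → C_1 sends each 2-simplex [p,q,r] to [q,r] − [p,r] + [p,q]. For instance
  ∂[0,6,9] = [6,9] − [0,9] + [0,6],
  ∂[3,4,8] = [4,8] − [3,8] + [3,4].
The resulting 30×20 matrix has rank 20, and its Smith normal form has invariant factors (1,1,1,1,1,1,1,1,1,1,1,1,1,1,1,1,1,1,1,2).

Reading off H_k = ker ∂_k / im ∂_{k+1}:

  H_0: rank C_0 − rank ∂_1 = 10 − 9 = 1, and the invariant factors of ∂_1 are all 1, so H_0 ≅ Z.

(K is a triangulation of the Klein bottle.)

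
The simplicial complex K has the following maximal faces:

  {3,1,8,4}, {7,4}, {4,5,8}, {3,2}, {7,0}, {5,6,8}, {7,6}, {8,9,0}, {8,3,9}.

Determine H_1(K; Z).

K has 10 vertices, 18 edges, 8 triangles, 1 3-simplex.
rank ∂_1 = 9, rank ∂_2 = 7 ⇒ b_1 = 18 − 9 − 7 = 2; all invariant factors of ∂_2 are 1 so no torsion. So H_1 = Z^2.

H_1 ≅ Z^2.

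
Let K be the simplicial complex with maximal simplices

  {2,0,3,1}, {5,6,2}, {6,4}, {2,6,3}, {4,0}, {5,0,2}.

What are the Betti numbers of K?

Fix the vertex order 0 < 1 < 2 < 3 < 4 < 5 < 6 and write every simplex with vertices in increasing order. Then dim K = 3 and the simplices of K are:

  0-simplices (7): [0], [1], [2], [3], [4], [5], [6]
  1-simplices (13): [0,1], [0,2], [0,3], [0,4], [0,5], [1,2], [1,3], [2,3], [2,5], [2,6], [3,6], [4,6], [5,6]
  2-simplices (7): [0,1,2], [0,1,3], [0,2,3], [0,2,5], [1,2,3], [2,3,6], [2,5,6]
  3-simplices (1): [0,1,2,3]

so the chain groups are C_0 ≅ Z^7, C_1 ≅ Z^13, C_2 ≅ Z^7, C_3 ≅ Z^1.

Boundary ∂_1: C_1 → C_0 sends each edge [p,q] (with p < q) to q − p. For instance
  ∂[3,6] = [6] − [3].
The 7×13 boundary matrix has rank 6 and Smith normal form diag(1,1,1,1,1,1).

The boundary map ∂_2: C_2 → C_1 sends each 2-simplex [p,q,r] to [q,r] − [p,r] + [p,q]. For instance
  ∂[2,5,6] = [5,6] − [2,6] + [2,5],
  ∂[2,3,6] = [3,6] − [2,6] + [2,3].
The resulting 13×7 matrix has rank 6, and its Smith normal form has invariant factors (1,1,1,1,1,1).

Boundary ∂_3: C_3 → C_2 sends each 3-simplex σ to the alternating sum Σ_i (−1)^i (σ with its i-th vertex removed). For instance
  ∂[0,1,2,3] = [1,2,3] − [0,2,3] + [0,1,3] − [0,1,2].
The 7×1 boundary matrix has rank 1 and Smith normal form diag(1).

Computing H_k = (kernel of ∂_k) / (image of ∂_{k+1}):

  H_0: rank C_0 − rank ∂_1 = 7 − 6 = 1, and the invariant factors of ∂_1 are all 1, so H_0 = Z.
  H_1: rank ker ∂_1 − rank ∂_2 = (13 − 6) − 6 = 1, and the invariant factors of ∂_2 are all 1, so H_1 = Z.
  H_2: rank ker ∂_2 − rank ∂_3 = (7 − 6) − 1 = 0, and the invariant factors of ∂_3 are all 1, so H_2 = 0.
  H_3: rank ker ∂_3 − rank ∂_4 = (1 − 1) − 0 = 0, and there is no ∂_4, so H_3 = 0.

As a check, the Euler characteristic is 7 − 13 + 7 − 1 = 0, which agrees with 1 − 1 + 0 − 0 = 0.

Hence the Betti numbers are b_0 = 1, b_1 = 1, b_2 = 0, b_3 = 0.

b_0 = 1, b_1 = 1, b_2 = 0, b_3 = 0.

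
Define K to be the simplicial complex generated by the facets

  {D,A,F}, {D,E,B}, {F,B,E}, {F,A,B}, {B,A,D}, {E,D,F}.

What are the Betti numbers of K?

K has 5 vertices, 9 edges, 6 triangles.
rank ∂_0 = 0, rank ∂_1 = 4 ⇒ b_0 = 5 − 0 − 4 = 1; all invariant factors of ∂_1 are 1 so no torsion. So H_0 = Z.
rank ∂_1 = 4, rank ∂_2 = 5 ⇒ b_1 = 9 − 4 − 5 = 0; all invariant factors of ∂_2 are 1 so no torsion. So H_1 = 0.
rank ∂_2 = 5, rank ∂_3 = 0 ⇒ b_2 = 6 − 5 − 0 = 1. So H_2 = Z.

b_0 = 1, b_1 = 0, b_2 = 1.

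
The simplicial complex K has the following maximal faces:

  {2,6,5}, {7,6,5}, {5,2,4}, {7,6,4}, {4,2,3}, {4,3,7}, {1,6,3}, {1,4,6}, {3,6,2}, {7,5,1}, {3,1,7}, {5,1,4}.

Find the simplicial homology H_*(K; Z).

Fix the vertex order 1 < 2 < 3 < 4 < 5 < 6 < 7 and write every simplex with vertices in increasing order. Then dim K = 2 and the simplices of K are:

  0-simplices (7): [1], [2], [3], [4], [5], [6], [7]
  1-simplices (18): [1,3], [1,4], [1,5], [1,6], [1,7], [2,3], [2,4], [2,5], [2,6], [3,4], [3,6], [3,7], [4,5], [4,6], [4,7], [5,6], [5,7], [6,7]
  2-simplices (12): [1,3,6], [1,3,7], [1,4,5], [1,4,6], [1,5,7], [2,3,4], [2,3,6], [2,4,5], [2,5,6], [3,4,7], [4,6,7], [5,6,7]

so the chain groups are C_0 ≅ Z^7, C_1 ≅ Z^18, C_2 ≅ Z^12.

∂_1: C_1 → C_0 sends each edge [p,q] (with p < q) to q − p. For instance
  ∂[4,6] = [6] − [4].
This gives a 7×18 integer matrix of rank 6; reducing to Smith normal form yields diagonal entries (1,1,1,1,1,1).

Boundary ∂_2: C_2 → C_1 acts by ∂[p,q,r] = [q,r] − [p,r] + [p,q]. For instance
  ∂[1,4,6] = [4,6] − [1,6] + [1,4],
  ∂[2,3,4] = [3,4] − [2,4] + [2,3].
The resulting 18×12 matrix has rank 12, and its Smith normal form has invariant factors (1,1,1,1,1,1,1,1,1,1,1,2).

Reading off H_k = ker ∂_k / im ∂_{k+1}:

  H_0: rank C_0 − rank ∂_1 = 7 − 6 = 1, and the invariant factors of ∂_1 are all 1, so H_0 = Z.
  H_1: rank ker ∂_1 − rank ∂_2 = (18 − 6) − 12 = 0, and ∂_2 has invariant factor 2 > 1, so H_1 = Z_2.
  H_2: rank ker ∂_2 − rank ∂_3 = (12 − 12) − 0 = 0, and there is no ∂_3, so H_2 = 0.

As a check, the Euler characteristic is 7 − 18 + 12 = 1, which agrees with 1 − 0 + 0 = 1.

H_0 ≅ Z,  H_1 ≅ Z_2,  H_2 = 0.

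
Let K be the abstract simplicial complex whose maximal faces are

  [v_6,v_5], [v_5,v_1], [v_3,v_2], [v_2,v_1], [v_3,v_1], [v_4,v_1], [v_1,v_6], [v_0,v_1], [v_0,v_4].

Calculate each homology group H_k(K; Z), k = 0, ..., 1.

H_0 = Z,  H_1 = Z^3.

K has 7 vertices, 9 edges.
rank ∂_0 = 0, rank ∂_1 = 6 ⇒ b_0 = 7 − 0 − 6 = 1; all invariant factors of ∂_1 are 1 so no torsion. So H_0 = Z.
rank ∂_1 = 6, rank ∂_2 = 0 ⇒ b_1 = 9 − 6 − 0 = 3. So H_1 = Z^3.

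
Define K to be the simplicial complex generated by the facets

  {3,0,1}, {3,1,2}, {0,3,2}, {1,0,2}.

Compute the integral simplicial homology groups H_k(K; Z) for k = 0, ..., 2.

H_0 = Z,  H_1 = 0,  H_2 = Z.

Fix the vertex order 0 < 1 < 2 < 3 and write every simplex with vertices in increasing order. Then dim K = 2 and the simplices of K are:

  0-simplices (4): [0], [1], [2], [3]
  1-simplices (6): [0,1], [0,2], [0,3], [1,2], [1,3], [2,3]
  2-simplices (4): [0,1,2], [0,1,3], [0,2,3], [1,2,3]

giving chain groups C_0 ≅ Z^4, C_1 ≅ Z^6, C_2 ≅ Z^4.

The boundary map ∂_1: C_1 → C_0 sends each edge [p,q] (with p < q) to q − p. For instance
  ∂[2,3] = [3] − [2].
The 4×6 boundary matrix has rank 3 and Smith normal form diag(1,1,1).

∂_2: C_2 → C_1 maps a triangle to the signed sum of its edges. For instance
  ∂[0,1,2] = [1,2] − [0,2] + [0,1],
  ∂[1,2,3] = [2,3] − [1,3] + [1,2].
The 6×4 boundary matrix has rank 3 and Smith normal form diag(1,1,1).

Computing H_k = (kernel of ∂_k) / (image of ∂_{k+1}):

  H_0: rank C_0 − rank ∂_1 = 4 − 3 = 1, and the invariant factors of ∂_1 are all 1, so H_0 = Z.
  H_1: rank ker ∂_1 − rank ∂_2 = (6 − 3) − 3 = 0, and the invariant factors of ∂_2 are all 1, so H_1 = 0.
  H_2: rank ker ∂_2 − rank ∂_3 = (4 − 3) − 0 = 1, and there is no ∂_3, so H_2 = Z.

As a check, the Euler characteristic is 4 − 6 + 4 = 2, which agrees with 1 − 0 + 1 = 2.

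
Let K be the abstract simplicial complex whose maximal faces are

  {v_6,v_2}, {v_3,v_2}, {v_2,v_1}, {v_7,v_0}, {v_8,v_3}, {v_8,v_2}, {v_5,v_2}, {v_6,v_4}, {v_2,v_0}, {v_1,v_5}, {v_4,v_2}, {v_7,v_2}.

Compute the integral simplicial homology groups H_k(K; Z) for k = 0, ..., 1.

K has 9 vertices, 12 edges.
rank ∂_0 = 0, rank ∂_1 = 8 ⇒ b_0 = 9 − 0 − 8 = 1; all invariant factors of ∂_1 are 1 so no torsion. So H_0 ≅ Z.
rank ∂_1 = 8, rank ∂_2 = 0 ⇒ b_1 = 12 − 8 − 0 = 4. So H_1 ≅ Z^4.

H_0 = Z,  H_1 = Z^4.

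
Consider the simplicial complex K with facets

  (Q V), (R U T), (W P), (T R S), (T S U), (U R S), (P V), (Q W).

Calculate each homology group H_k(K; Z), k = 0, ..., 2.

Take the total order P < Q < R < S < T < U < V < W on the vertex set. Then K (dimension 2) consists of the simplices:

  0-simplices (8): P, Q, R, S, T, U, V, W
  1-simplices (10): PV, PW, QV, QW, RS, RT, RU, ST, SU, TU
  2-simplices (4): RST, RSU, RTU, STU

Hence C_0 ≅ Z^8, C_1 ≅ Z^10, C_2 ≅ Z^4.

Boundary ∂_1: C_1 → C_0 is given by ∂[p,q] = [q] − [p]. For instance
  ∂PW = W − P.
The resulting 8×10 matrix has rank 6, and its Smith normal form has invariant factors (1,1,1,1,1,1).

∂_2: C_2 → C_1 maps a triangle to the signed sum of its edges. For instance
  ∂RST = ST − RT + RS,
  ∂RTU = TU − RU + RT.
This gives a 10×4 integer matrix of rank 3; reducing to Smith normal form yields diagonal entries (1,1,1).

From H_k ≅ ker(∂_k) / im(∂_{k+1}) we obtain:

  H_0: rank C_0 − rank ∂_1 = 8 − 6 = 2, and the invariant factors of ∂_1 are all 1, so H_0 ≅ Z^2.
  H_1: rank ker ∂_1 − rank ∂_2 = (10 − 6) − 3 = 1, and the invariant factors of ∂_2 are all 1, so H_1 ≅ Z.
  H_2: rank ker ∂_2 − rank ∂_3 = (4 − 3) − 0 = 1, and there is no ∂_3, so H_2 ≅ Z.

H_0 = Z^2,  H_1 = Z,  H_2 = Z.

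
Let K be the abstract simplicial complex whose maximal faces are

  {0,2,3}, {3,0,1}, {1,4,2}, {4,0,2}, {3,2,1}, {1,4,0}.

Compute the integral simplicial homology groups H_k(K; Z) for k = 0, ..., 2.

H_0 = Z,  H_1 = 0,  H_2 = Z.

Take the total order 0 < 1 < 2 < 3 < 4 on the vertex set. Then K (dimension 2) consists of the simplices:

  0-simplices (5): [0], [1], [2], [3], [4]
  1-simplices (9): [0,1], [0,2], [0,3], [0,4], [1,2], [1,3], [1,4], [2,3], [2,4]
  2-simplices (6): [0,1,3], [0,1,4], [0,2,3], [0,2,4], [1,2,3], [1,2,4]

giving chain groups C_0 ≅ Z^5, C_1 ≅ Z^9, C_2 ≅ Z^6.

∂_1: C_1 → C_0 is given by ∂[p,q] = [q] − [p]. For instance
  ∂[1,3] = [3] − [1].
This gives a 5×9 integer matrix of rank 4; reducing to Smith normal form yields diagonal entries (1,1,1,1).

∂_2: C_2 → C_1 sends each 2-simplex [p,q,r] to [q,r] − [p,r] + [p,q]. For instance
  ∂[0,2,4] = [2,4] − [0,4] + [0,2],
  ∂[0,1,4] = [1,4] − [0,4] + [0,1].
The 9×6 boundary matrix has rank 5 and Smith normal form diag(1,1,1,1,1).

Computing H_k = (kernel of ∂_k) / (image of ∂_{k+1}):

  H_0: rank C_0 − rank ∂_1 = 5 − 4 = 1, and the invariant factors of ∂_1 are all 1, so H_0 = Z.
  H_1: rank ker ∂_1 − rank ∂_2 = (9 − 4) − 5 = 0, and the invariant factors of ∂_2 are all 1, so H_1 = 0.
  H_2: rank ker ∂_2 − rank ∂_3 = (6 − 5) − 0 = 1, and there is no ∂_3, so H_2 = Z.

As a check, the Euler characteristic is 5 − 9 + 6 = 2, which agrees with 1 − 0 + 1 = 2.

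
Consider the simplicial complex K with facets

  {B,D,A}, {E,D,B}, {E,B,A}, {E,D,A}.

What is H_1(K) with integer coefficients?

Fix the vertex order A < B < D < E and write every simplex with vertices in increasing order. Then dim K = 2 and the simplices of K are:

  0-simplices (4): A, B, D, E
  1-simplices (6): AB, AD, AE, BD, BE, DE
  2-simplices (4): ABD, ABE, ADE, BDE

so the chain groups are C_0 ≅ Z^4, C_1 ≅ Z^6, C_2 ≅ Z^4.

The boundary map ∂_1: C_1 → C_0 is given by ∂[p,q] = [q] − [p].
The resulting 4×6 matrix has rank 3, and its Smith normal form has invariant factors (1,1,1).

∂_2: C_2 → C_1 maps a triangle to the signed sum of its edges. For instance
  ∂BDE = DE − BE + BD,
  ∂ABD = BD − AD + AB.
The 6×4 boundary matrix has rank 3 and Smith normal form diag(1,1,1).

Now H_k = ker ∂_k / im ∂_{k+1}, so:

  H_1: rank ker ∂_1 − rank ∂_2 = (6 − 3) − 3 = 0, and the invariant factors of ∂_2 are all 1, so H_1 ≅ 0.

H_1 ≅ 0.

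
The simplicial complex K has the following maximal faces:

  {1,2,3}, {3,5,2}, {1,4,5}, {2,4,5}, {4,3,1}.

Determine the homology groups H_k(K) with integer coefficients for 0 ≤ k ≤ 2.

H_0 ≅ Z,  H_1 ≅ Z,  H_2 = 0.

We work with the vertex ordering 1 < 2 < 3 < 4 < 5. The simplices of K, each written with vertices in increasing order, are:

  0-simplices (5): [1], [2], [3], [4], [5]
  1-simplices (10): [1,2], [1,3], [1,4], [1,5], [2,3], [2,4], [2,5], [3,4], [3,5], [4,5]
  2-simplices (5): [1,2,3], [1,3,4], [1,4,5], [2,3,5], [2,4,5]

Hence C_0 ≅ Z^5, C_1 ≅ Z^10, C_2 ≅ Z^5.

The boundary map ∂_1: C_1 → C_0 is given by ∂[p,q] = [q] − [p]. For instance
  ∂[3,4] = [4] − [3].
The resulting 5×10 matrix has rank 4, and its Smith normal form has invariant factors (1,1,1,1).

Boundary ∂_2: C_2 → C_1 maps a triangle to the signed sum of its edges. For instance
  ∂[1,2,3] = [2,3] − [1,3] + [1,2],
  ∂[2,3,5] = [3,5] − [2,5] + [2,3].
As a 10×5 matrix over Z this has rank 5, with invariant factors (1,1,1,1,1).

Computing H_k = (kernel of ∂_k) / (image of ∂_{k+1}):

  H_0: rank C_0 − rank ∂_1 = 5 − 4 = 1, and the invariant factors of ∂_1 are all 1, so H_0 ≅ Z.
  H_1: rank ker ∂_1 − rank ∂_2 = (10 − 4) − 5 = 1, and the invariant factors of ∂_2 are all 1, so H_1 ≅ Z.
  H_2: rank ker ∂_2 − rank ∂_3 = (5 − 5) − 0 = 0, and there is no ∂_3, so H_2 ≅ 0.

As a check, the Euler characteristic is 5 − 10 + 5 = 0, which agrees with 1 − 1 + 0 = 0.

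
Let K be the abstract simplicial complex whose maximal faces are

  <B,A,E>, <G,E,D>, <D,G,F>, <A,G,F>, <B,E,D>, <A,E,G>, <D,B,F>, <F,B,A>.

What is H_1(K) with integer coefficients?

H_1 ≅ 0.

Take the total order A < B < D < E < F < G on the vertex set. Then K (dimension 2) consists of the simplices:

  0-simplices (6): A, B, D, E, F, G
  1-simplices (12): AB, AE, AF, AG, BD, BE, BF, DE, DF, DG, EG, FG
  2-simplices (8): ABE, ABF, AEG, AFG, BDE, BDF, DEG, DFG

Hence C_0 ≅ Z^6, C_1 ≅ Z^12, C_2 ≅ Z^8.

Boundary ∂_1: C_1 → C_0 maps an edge to its endpoints' difference, ∂[p,q] = q − p.
As a 6×12 matrix over Z this has rank 5, with invariant factors (1,1,1,1,1).

∂_2: C_2 → C_1 acts by ∂[p,q,r] = [q,r] − [p,r] + [p,q]. For instance
  ∂BDF = DF − BF + BD,
  ∂DFG = FG − DG + DF.
As a 12×8 matrix over Z this has rank 7, with invariant factors (1,1,1,1,1,1,1).

From H_k ≅ ker(∂_k) / im(∂_{k+1}) we obtain:

  H_1: rank ker ∂_1 − rank ∂_2 = (12 − 5) − 7 = 0, and the invariant factors of ∂_2 are all 1, so H_1 ≅ 0.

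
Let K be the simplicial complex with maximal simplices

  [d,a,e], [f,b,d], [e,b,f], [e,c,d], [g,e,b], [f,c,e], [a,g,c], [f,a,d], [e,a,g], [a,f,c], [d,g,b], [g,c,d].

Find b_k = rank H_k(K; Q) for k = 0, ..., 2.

b_0 = 1, b_1 = 0, b_2 = 0.

Fix the vertex order a < b < c < d < e < f < g and write every simplex with vertices in increasing order. Then dim K = 2 and the simplices of K are:

  0-simplices (7): a, b, c, d, e, f, g
  1-simplices (18): ac, ad, ae, af, ag, bd, be, bf, bg, cd, ce, cf, cg, de, df, dg, ef, eg
  2-simplices (12): acf, acg, ade, adf, aeg, bdf, bdg, bef, beg, cde, cdg, cef

Hence C_0 ≅ Z^7, C_1 ≅ Z^18, C_2 ≅ Z^12.

∂_1: C_1 → C_0 is given by ∂[p,q] = [q] − [p]. For instance
  ∂cd = d − c.
As a 7×18 matrix over Z this has rank 6, with invariant factors (1,1,1,1,1,1).

Boundary ∂_2: C_2 → C_1 acts by ∂[p,q,r] = [q,r] − [p,r] + [p,q]. For instance
  ∂bdg = dg − bg + bd,
  ∂acf = cf − af + ac.
This gives a 18×12 integer matrix of rank 12; reducing to Smith normal form yields diagonal entries (1,1,1,1,1,1,1,1,1,1,1,2).

Now H_k = ker ∂_k / im ∂_{k+1}, so:

  H_0: rank C_0 − rank ∂_1 = 7 − 6 = 1, and the invariant factors of ∂_1 are all 1, so H_0 ≅ Z.
  H_1: rank ker ∂_1 − rank ∂_2 = (18 − 6) − 12 = 0, and ∂_2 has invariant factor 2 > 1, so H_1 ≅ Z/2Z.
  H_2: rank ker ∂_2 − rank ∂_3 = (12 − 12) − 0 = 0, and there is no ∂_3, so H_2 ≅ 0.

As a check, the Euler characteristic is 7 − 18 + 12 = 1, which agrees with 1 − 0 + 0 = 1.

Hence the Betti numbers are b_0 = 1, b_1 = 0, b_2 = 0.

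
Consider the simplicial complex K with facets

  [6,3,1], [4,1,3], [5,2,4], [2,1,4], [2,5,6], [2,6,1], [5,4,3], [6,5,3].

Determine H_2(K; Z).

Order the vertices as 1 < 2 < 3 < 4 < 5 < 6. Listing each simplex with vertices in this order, K has dimension 2 with simplices:

  0-simplices (6): [1], [2], [3], [4], [5], [6]
  1-simplices (12): [1,2], [1,3], [1,4], [1,6], [2,4], [2,5], [2,6], [3,4], [3,5], [3,6], [4,5], [5,6]
  2-simplices (8): [1,2,4], [1,2,6], [1,3,4], [1,3,6], [2,4,5], [2,5,6], [3,4,5], [3,5,6]

Hence C_0 ≅ Z^6, C_1 ≅ Z^12, C_2 ≅ Z^8.

The boundary map ∂_1: C_1 → C_0 sends each edge [p,q] (with p < q) to q − p.
As a 6×12 matrix over Z this has rank 5, with invariant factors (1,1,1,1,1).

∂_2: C_2 → C_1 maps a triangle to the signed sum of its edges. For instance
  ∂[1,3,6] = [3,6] − [1,6] + [1,3],
  ∂[1,2,4] = [2,4] − [1,4] + [1,2].
As a 12×8 matrix over Z this has rank 7, with invariant factors (1,1,1,1,1,1,1).

Reading off H_k = ker ∂_k / im ∂_{k+1}:

  H_2: rank ker ∂_2 − rank ∂_3 = (8 − 7) − 0 = 1, and there is no ∂_3, so H_2 = Z.

(K is a triangulation of the 2-sphere S^2.)

H_2 ≅ Z.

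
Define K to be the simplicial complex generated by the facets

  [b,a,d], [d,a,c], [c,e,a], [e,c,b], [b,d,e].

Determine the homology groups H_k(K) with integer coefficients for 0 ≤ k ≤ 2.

Take the total order a < b < c < d < e on the vertex set. Then K (dimension 2) consists of the simplices:

  0-simplices (5): a, b, c, d, e
  1-simplices (10): ab, ac, ad, ae, bc, bd, be, cd, ce, de
  2-simplices (5): abd, acd, ace, bce, bde

giving chain groups C_0 ≅ Z^5, C_1 ≅ Z^10, C_2 ≅ Z^5.

∂_1: C_1 → C_0 is given by ∂[p,q] = [q] − [p].
This gives a 5×10 integer matrix of rank 4; reducing to Smith normal form yields diagonal entries (1,1,1,1).

∂_2: C_2 → C_1 maps a triangle to the signed sum of its edges. For instance
  ∂bde = de − be + bd,
  ∂abd = bd − ad + ab.
The 10×5 boundary matrix has rank 5 and Smith normal form diag(1,1,1,1,1).

Now H_k = ker ∂_k / im ∂_{k+1}, so:

  H_0: rank C_0 − rank ∂_1 = 5 − 4 = 1, and the invariant factors of ∂_1 are all 1, so H_0 = Z.
  H_1: rank ker ∂_1 − rank ∂_2 = (10 − 4) − 5 = 1, and the invariant factors of ∂_2 are all 1, so H_1 = Z.
  H_2: rank ker ∂_2 − rank ∂_3 = (5 − 5) − 0 = 0, and there is no ∂_3, so H_2 = 0.

H_0 = Z,  H_1 = Z,  H_2 = 0.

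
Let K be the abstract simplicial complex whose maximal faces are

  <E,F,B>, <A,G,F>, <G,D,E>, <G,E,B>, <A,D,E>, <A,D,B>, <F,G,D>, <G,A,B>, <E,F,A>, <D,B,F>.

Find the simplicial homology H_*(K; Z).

K has 6 vertices, 15 edges, 10 triangles.
rank ∂_0 = 0, rank ∂_1 = 5 ⇒ b_0 = 6 − 0 − 5 = 1; all invariant factors of ∂_1 are 1 so no torsion. So H_0 ≅ Z.
rank ∂_1 = 5, rank ∂_2 = 10 ⇒ b_1 = 15 − 5 − 10 = 0; ∂_2 has invariant factor(s) [2] giving torsion. So H_1 ≅ Z/2.
rank ∂_2 = 10, rank ∂_3 = 0 ⇒ b_2 = 10 − 10 − 0 = 0. So H_2 ≅ 0.

H_0 = Z,  H_1 = Z/2,  H_2 = 0.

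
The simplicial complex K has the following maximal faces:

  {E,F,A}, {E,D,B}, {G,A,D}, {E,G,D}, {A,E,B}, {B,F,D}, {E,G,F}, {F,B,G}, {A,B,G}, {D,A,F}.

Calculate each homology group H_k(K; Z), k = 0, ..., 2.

Order the vertices as A < B < D < E < F < G. Listing each simplex with vertices in this order, K has dimension 2 with simplices:

  0-simplices (6): A, B, D, E, F, G
  1-simplices (15): AB, AD, AE, AF, AG, BD, BE, BF, BG, DE, DF, DG, EF, EG, FG
  2-simplices (10): ABE, ABG, ADF, ADG, AEF, BDE, BDF, BFG, DEG, EFG

so the chain groups are C_0 ≅ Z^6, C_1 ≅ Z^15, C_2 ≅ Z^10.

The boundary map ∂_1: C_1 → C_0 sends each edge [p,q] (with p < q) to q − p.
This gives a 6×15 integer matrix of rank 5; reducing to Smith normal form yields diagonal entries (1,1,1,1,1).

∂_2: C_2 → C_1 sends each 2-simplex [p,q,r] to [q,r] − [p,r] + [p,q]. For instance
  ∂DEG = EG − DG + DE,
  ∂BDF = DF − BF + BD.
This gives a 15×10 integer matrix of rank 10; reducing to Smith normal form yields diagonal entries (1,1,1,1,1,1,1,1,1,2).

From H_k ≅ ker(∂_k) / im(∂_{k+1}) we obtain:

  H_0: rank C_0 − rank ∂_1 = 6 − 5 = 1, and the invariant factors of ∂_1 are all 1, so H_0 ≅ Z.
  H_1: rank ker ∂_1 − rank ∂_2 = (15 − 5) − 10 = 0, and ∂_2 has invariant factor 2 > 1, so H_1 ≅ Z/2.
  H_2: rank ker ∂_2 − rank ∂_3 = (10 − 10) − 0 = 0, and there is no ∂_3, so H_2 ≅ 0.

(K is a triangulation of the real projective plane RP^2.)

H_0 ≅ Z,  H_1 ≅ Z/2,  H_2 = 0.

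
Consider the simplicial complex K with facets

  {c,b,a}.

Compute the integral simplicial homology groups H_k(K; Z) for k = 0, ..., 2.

H_0 = Z,  H_1 = 0,  H_2 = 0.

Take the total order a < b < c on the vertex set. Then K (dimension 2) consists of the simplices:

  0-simplices (3): a, b, c
  1-simplices (3): ab, ac, bc
  2-simplices (1): abc

Hence C_0 ≅ Z^3, C_1 ≅ Z^3, C_2 ≅ Z^1.

Boundary ∂_1: C_1 → C_0 sends each edge [p,q] (with p < q) to q − p.
The resulting 3×3 matrix has rank 2, and its Smith normal form has invariant factors (1,1).

The boundary map ∂_2: C_2 → C_1 sends each 2-simplex [p,q,r] to [q,r] − [p,r] + [p,q]. For instance
  ∂abc = bc − ac + ab.
As a 3×1 matrix over Z this has rank 1, with invariant factors (1).

Reading off H_k = ker ∂_k / im ∂_{k+1}:

  H_0: rank C_0 − rank ∂_1 = 3 − 2 = 1, and the invariant factors of ∂_1 are all 1, so H_0 ≅ Z.
  H_1: rank ker ∂_1 − rank ∂_2 = (3 − 2) − 1 = 0, and the invariant factors of ∂_2 are all 1, so H_1 ≅ 0.
  H_2: rank ker ∂_2 − rank ∂_3 = (1 − 1) − 0 = 0, and there is no ∂_3, so H_2 ≅ 0.

As a check, the Euler characteristic is 3 − 3 + 1 = 1, which agrees with 1 − 0 + 0 = 1.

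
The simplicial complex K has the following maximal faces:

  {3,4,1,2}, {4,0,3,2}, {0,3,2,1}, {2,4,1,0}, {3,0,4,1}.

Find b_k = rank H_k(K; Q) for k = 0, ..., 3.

K has 5 vertices, 10 edges, 10 triangles, 5 3-simplices.
rank ∂_0 = 0, rank ∂_1 = 4 ⇒ b_0 = 5 − 0 − 4 = 1; all invariant factors of ∂_1 are 1 so no torsion. So H_0 ≅ Z.
rank ∂_1 = 4, rank ∂_2 = 6 ⇒ b_1 = 10 − 4 − 6 = 0; all invariant factors of ∂_2 are 1 so no torsion. So H_1 ≅ 0.
rank ∂_2 = 6, rank ∂_3 = 4 ⇒ b_2 = 10 − 6 − 4 = 0; all invariant factors of ∂_3 are 1 so no torsion. So H_2 ≅ 0.
rank ∂_3 = 4, rank ∂_4 = 0 ⇒ b_3 = 5 − 4 − 0 = 1. So H_3 ≅ Z.

b_0 = 1, b_1 = 0, b_2 = 0, b_3 = 1.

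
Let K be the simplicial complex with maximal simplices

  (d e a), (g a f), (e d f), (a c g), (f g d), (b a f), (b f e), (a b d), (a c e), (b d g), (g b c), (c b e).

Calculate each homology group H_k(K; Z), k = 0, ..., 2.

Take the total order a < b < c < d < e < f < g on the vertex set. Then K (dimension 2) consists of the simplices:

  0-simplices (7): a, b, c, d, e, f, g
  1-simplices (18): ab, ac, ad, ae, af, ag, bc, bd, be, bf, bg, ce, cg, de, df, dg, ef, fg
  2-simplices (12): abd, abf, ace, acg, ade, afg, bce, bcg, bdg, bef, def, dfg

so the chain groups are C_0 ≅ Z^7, C_1 ≅ Z^18, C_2 ≅ Z^12.

Boundary ∂_1: C_1 → C_0 maps an edge to its endpoints' difference, ∂[p,q] = q − p. For instance
  ∂dg = g − d.
As a 7×18 matrix over Z this has rank 6, with invariant factors (1,1,1,1,1,1).

∂_2: C_2 → C_1 maps a triangle to the signed sum of its edges. For instance
  ∂bce = ce − be + bc,
  ∂def = ef − df + de.
The resulting 18×12 matrix has rank 12, and its Smith normal form has invariant factors (1,1,1,1,1,1,1,1,1,1,1,2).

From H_k ≅ ker(∂_k) / im(∂_{k+1}) we obtain:

  H_0: rank C_0 − rank ∂_1 = 7 − 6 = 1, and the invariant factors of ∂_1 are all 1, so H_0 = Z.
  H_1: rank ker ∂_1 − rank ∂_2 = (18 − 6) − 12 = 0, and ∂_2 has invariant factor 2 > 1, so H_1 = Z/2.
  H_2: rank ker ∂_2 − rank ∂_3 = (12 − 12) − 0 = 0, and there is no ∂_3, so H_2 = 0.

(K is a triangulation of the real projective plane RP^2.)

H_0 ≅ Z,  H_1 ≅ Z/2,  H_2 = 0.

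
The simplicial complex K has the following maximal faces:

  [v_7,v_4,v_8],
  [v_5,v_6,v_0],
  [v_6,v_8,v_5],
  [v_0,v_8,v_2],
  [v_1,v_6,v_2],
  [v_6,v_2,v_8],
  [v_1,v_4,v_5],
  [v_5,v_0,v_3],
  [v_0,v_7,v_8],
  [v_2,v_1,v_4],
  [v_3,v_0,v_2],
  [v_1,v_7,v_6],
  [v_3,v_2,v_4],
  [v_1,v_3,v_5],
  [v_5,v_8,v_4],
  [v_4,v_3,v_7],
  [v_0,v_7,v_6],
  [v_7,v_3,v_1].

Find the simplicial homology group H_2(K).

Take the total order v_0 < v_1 < v_2 < v_3 < v_4 < v_5 < v_6 < v_7 < v_8 on the vertex set. Then K (dimension 2) consists of the simplices:

  0-simplices (9): [v_0], [v_1], [v_2], [v_3], [v_4], [v_5], [v_6], [v_7], [v_8]
  1-simplices (27): (27 of them)
  2-simplices (18): (18 of them)

so the chain groups are C_0 ≅ Z^9, C_1 ≅ Z^27, C_2 ≅ Z^18.

The boundary map ∂_1: C_1 → C_0 sends each edge [p,q] (with p < q) to q − p.
As a 9×27 matrix over Z this has rank 8, with invariant factors (1,1,1,1,1,1,1,1).

The boundary map ∂_2: C_2 → C_1 maps a triangle to the signed sum of its edges. For instance
  ∂[v_1,v_3,v_5] = [v_3,v_5] − [v_1,v_5] + [v_1,v_3],
  ∂[v_1,v_4,v_5] = [v_4,v_5] − [v_1,v_5] + [v_1,v_4].
As a 27×18 matrix over Z this has rank 18, with invariant factors (1,1,1,1,1,1,1,1,1,1,1,1,1,1,1,1,1,2).

Now H_k = ker ∂_k / im ∂_{k+1}, so:

  H_2: rank ker ∂_2 − rank ∂_3 = (18 − 18) − 0 = 0, and there is no ∂_3, so H_2 ≅ 0.

(K is a triangulation of the Klein bottle.)

H_2 ≅ 0.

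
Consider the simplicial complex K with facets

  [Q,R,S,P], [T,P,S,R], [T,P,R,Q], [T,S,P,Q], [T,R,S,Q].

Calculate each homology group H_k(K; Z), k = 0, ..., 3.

H_0 ≅ Z,  H_1 = 0,  H_2 = 0,  H_3 ≅ Z.

Take the total order P < Q < R < S < T on the vertex set. Then K (dimension 3) consists of the simplices:

  0-simplices (5): P, Q, R, S, T
  1-simplices (10): PQ, PR, PS, PT, QR, QS, QT, RS, RT, ST
  2-simplices (10): PQR, PQS, PQT, PRS, PRT, PST, QRS, QRT, QST, RST
  3-simplices (5): PQRS, PQRT, PQST, PRST, QRST

giving chain groups C_0 ≅ Z^5, C_1 ≅ Z^10, C_2 ≅ Z^10, C_3 ≅ Z^5.

The boundary map ∂_1: C_1 → C_0 maps an edge to its endpoints' difference, ∂[p,q] = q − p. For instance
  ∂PR = R − P.
The resulting 5×10 matrix has rank 4, and its Smith normal form has invariant factors (1,1,1,1).

Boundary ∂_2: C_2 → C_1 acts by ∂[p,q,r] = [q,r] − [p,r] + [p,q]. For instance
  ∂PRS = RS − PS + PR,
  ∂PST = ST − PT + PS.
The 10×10 boundary matrix has rank 6 and Smith normal form diag(1,1,1,1,1,1).

∂_3: C_3 → C_2 sends each 3-simplex σ to the alternating sum Σ_i (−1)^i (σ with its i-th vertex removed). For instance
  ∂QRST = RST − QST + QRT − QRS,
  ∂PQRS = QRS − PRS + PQS − PQR.
The 10×5 boundary matrix has rank 4 and Smith normal form diag(1,1,1,1).

Computing H_k = (kernel of ∂_k) / (image of ∂_{k+1}):

  H_0: rank C_0 − rank ∂_1 = 5 − 4 = 1, and the invariant factors of ∂_1 are all 1, so H_0 ≅ Z.
  H_1: rank ker ∂_1 − rank ∂_2 = (10 − 4) − 6 = 0, and the invariant factors of ∂_2 are all 1, so H_1 ≅ 0.
  H_2: rank ker ∂_2 − rank ∂_3 = (10 − 6) − 4 = 0, and the invariant factors of ∂_3 are all 1, so H_2 ≅ 0.
  H_3: rank ker ∂_3 − rank ∂_4 = (5 − 4) − 0 = 1, and there is no ∂_4, so H_3 ≅ Z.

As a check, the Euler characteristic is 5 − 10 + 10 − 5 = 0, which agrees with 1 − 0 + 0 − 1 = 0.
(K is a triangulation of the 3-sphere S^3.)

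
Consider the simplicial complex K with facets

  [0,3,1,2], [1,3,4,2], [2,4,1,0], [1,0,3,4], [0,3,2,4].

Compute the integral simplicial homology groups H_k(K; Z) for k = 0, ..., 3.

K has 5 vertices, 10 edges, 10 triangles, 5 3-simplices.
rank ∂_0 = 0, rank ∂_1 = 4 ⇒ b_0 = 5 − 0 − 4 = 1; all invariant factors of ∂_1 are 1 so no torsion. So H_0 = Z.
rank ∂_1 = 4, rank ∂_2 = 6 ⇒ b_1 = 10 − 4 − 6 = 0; all invariant factors of ∂_2 are 1 so no torsion. So H_1 = 0.
rank ∂_2 = 6, rank ∂_3 = 4 ⇒ b_2 = 10 − 6 − 4 = 0; all invariant factors of ∂_3 are 1 so no torsion. So H_2 = 0.
rank ∂_3 = 4, rank ∂_4 = 0 ⇒ b_3 = 5 − 4 − 0 = 1. So H_3 = Z.

H_0 ≅ Z,  H_1 = 0,  H_2 = 0,  H_3 ≅ Z.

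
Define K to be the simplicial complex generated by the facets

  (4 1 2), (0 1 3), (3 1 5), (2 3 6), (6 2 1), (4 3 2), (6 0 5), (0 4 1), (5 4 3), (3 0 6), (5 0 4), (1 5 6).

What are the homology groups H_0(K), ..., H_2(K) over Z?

K has 7 vertices, 18 edges, 12 triangles.
rank ∂_0 = 0, rank ∂_1 = 6 ⇒ b_0 = 7 − 0 − 6 = 1; all invariant factors of ∂_1 are 1 so no torsion. So H_0 ≅ Z.
rank ∂_1 = 6, rank ∂_2 = 12 ⇒ b_1 = 18 − 6 − 12 = 0; ∂_2 has invariant factor(s) [2] giving torsion. So H_1 ≅ Z/2.
rank ∂_2 = 12, rank ∂_3 = 0 ⇒ b_2 = 12 − 12 − 0 = 0. So H_2 ≅ 0.

H_0 = Z,  H_1 = Z/2,  H_2 = 0.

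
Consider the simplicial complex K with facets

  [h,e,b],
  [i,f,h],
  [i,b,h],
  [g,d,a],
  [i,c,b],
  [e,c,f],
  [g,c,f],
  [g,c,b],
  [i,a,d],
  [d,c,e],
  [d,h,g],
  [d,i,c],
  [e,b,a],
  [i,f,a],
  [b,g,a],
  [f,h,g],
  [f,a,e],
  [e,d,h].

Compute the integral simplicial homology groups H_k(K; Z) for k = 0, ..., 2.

H_0 = Z,  H_1 = Z^2,  H_2 = Z.

Take the total order a < b < c < d < e < f < g < h < i on the vertex set. Then K (dimension 2) consists of the simplices:

  0-simplices (9): a, b, c, d, e, f, g, h, i
  1-simplices (27): ab, ad, ae, af, ag, ai, bc, be, bg, bh, bi, cd, ce, cf, cg, ci, de, dg, dh, di, ef, eh, fg, fh, fi, gh, hi
  2-simplices (18): abe, abg, adg, adi, aef, afi, bcg, bci, beh, bhi, cde, cdi, cef, cfg, deh, dgh, fgh, fhi

giving chain groups C_0 ≅ Z^9, C_1 ≅ Z^27, C_2 ≅ Z^18.

∂_1: C_1 → C_0 sends each edge [p,q] (with p < q) to q − p. For instance
  ∂dg = g − d.
As a 9×27 matrix over Z this has rank 8, with invariant factors (1,1,1,1,1,1,1,1).

∂_2: C_2 → C_1 maps a triangle to the signed sum of its edges. For instance
  ∂cef = ef − cf + ce,
  ∂cfg = fg − cg + cf.
The resulting 27×18 matrix has rank 17, and its Smith normal form has invariant factors (1,1,1,1,1,1,1,1,1,1,1,1,1,1,1,1,1).

From H_k ≅ ker(∂_k) / im(∂_{k+1}) we obtain:

  H_0: rank C_0 − rank ∂_1 = 9 − 8 = 1, and the invariant factors of ∂_1 are all 1, so H_0 = Z.
  H_1: rank ker ∂_1 − rank ∂_2 = (27 − 8) − 17 = 2, and the invariant factors of ∂_2 are all 1, so H_1 = Z^2.
  H_2: rank ker ∂_2 − rank ∂_3 = (18 − 17) − 0 = 1, and there is no ∂_3, so H_2 = Z.

As a check, the Euler characteristic is 9 − 27 + 18 = 0, which agrees with 1 − 2 + 1 = 0.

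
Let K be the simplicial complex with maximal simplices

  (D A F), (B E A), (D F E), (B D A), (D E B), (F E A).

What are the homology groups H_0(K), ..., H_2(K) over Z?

We work with the vertex ordering A < B < D < E < F. The simplices of K, each written with vertices in increasing order, are:

  0-simplices (5): A, B, D, E, F
  1-simplices (9): AB, AD, AE, AF, BD, BE, DE, DF, EF
  2-simplices (6): ABD, ABE, ADF, AEF, BDE, DEF

giving chain groups C_0 ≅ Z^5, C_1 ≅ Z^9, C_2 ≅ Z^6.

∂_1: C_1 → C_0 maps an edge to its endpoints' difference, ∂[p,q] = q − p.
This gives a 5×9 integer matrix of rank 4; reducing to Smith normal form yields diagonal entries (1,1,1,1).

Boundary ∂_2: C_2 → C_1 acts by ∂[p,q,r] = [q,r] − [p,r] + [p,q]. For instance
  ∂ABE = BE − AE + AB,
  ∂AEF = EF − AF + AE.
The resulting 9×6 matrix has rank 5, and its Smith normal form has invariant factors (1,1,1,1,1).

From H_k ≅ ker(∂_k) / im(∂_{k+1}) we obtain:

  H_0: rank C_0 − rank ∂_1 = 5 − 4 = 1, and the invariant factors of ∂_1 are all 1, so H_0 ≅ Z.
  H_1: rank ker ∂_1 − rank ∂_2 = (9 − 4) − 5 = 0, and the invariant factors of ∂_2 are all 1, so H_1 ≅ 0.
  H_2: rank ker ∂_2 − rank ∂_3 = (6 − 5) − 0 = 1, and there is no ∂_3, so H_2 ≅ Z.

(K is a triangulation of the 2-sphere S^2.)

H_0 = Z,  H_1 = 0,  H_2 = Z.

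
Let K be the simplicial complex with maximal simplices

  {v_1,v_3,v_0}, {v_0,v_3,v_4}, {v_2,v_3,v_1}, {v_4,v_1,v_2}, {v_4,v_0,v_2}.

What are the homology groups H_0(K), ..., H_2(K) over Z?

H_0 ≅ Z,  H_1 ≅ Z,  H_2 = 0.

K has 5 vertices, 10 edges, 5 triangles.
rank ∂_0 = 0, rank ∂_1 = 4 ⇒ b_0 = 5 − 0 − 4 = 1; all invariant factors of ∂_1 are 1 so no torsion. So H_0 ≅ Z.
rank ∂_1 = 4, rank ∂_2 = 5 ⇒ b_1 = 10 − 4 − 5 = 1; all invariant factors of ∂_2 are 1 so no torsion. So H_1 ≅ Z.
rank ∂_2 = 5, rank ∂_3 = 0 ⇒ b_2 = 5 − 5 − 0 = 0. So H_2 ≅ 0.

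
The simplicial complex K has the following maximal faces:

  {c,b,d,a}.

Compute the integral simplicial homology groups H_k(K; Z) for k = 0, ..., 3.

H_0 ≅ Z,  H_1 = 0,  H_2 = 0,  H_3 = 0.

Order the vertices as a < b < c < d. Listing each simplex with vertices in this order, K has dimension 3 with simplices:

  0-simplices (4): a, b, c, d
  1-simplices (6): ab, ac, ad, bc, bd, cd
  2-simplices (4): abc, abd, acd, bcd
  3-simplices (1): abcd

so the chain groups are C_0 ≅ Z^4, C_1 ≅ Z^6, C_2 ≅ Z^4, C_3 ≅ Z^1.

Boundary ∂_1: C_1 → C_0 is given by ∂[p,q] = [q] − [p]. For instance
  ∂bd = d − b.
The 4×6 boundary matrix has rank 3 and Smith normal form diag(1,1,1).

∂_2: C_2 → C_1 sends each 2-simplex [p,q,r] to [q,r] − [p,r] + [p,q]. For instance
  ∂abd = bd − ad + ab,
  ∂bcd = cd − bd + bc.
The 6×4 boundary matrix has rank 3 and Smith normal form diag(1,1,1).

The boundary map ∂_3: C_3 → C_2 sends each 3-simplex σ to the alternating sum Σ_i (−1)^i (σ with its i-th vertex removed). For instance
  ∂abcd = bcd − acd + abd − abc.
As a 4×1 matrix over Z this has rank 1, with invariant factors (1).

Computing H_k = (kernel of ∂_k) / (image of ∂_{k+1}):

  H_0: rank C_0 − rank ∂_1 = 4 − 3 = 1, and the invariant factors of ∂_1 are all 1, so H_0 ≅ Z.
  H_1: rank ker ∂_1 − rank ∂_2 = (6 − 3) − 3 = 0, and the invariant factors of ∂_2 are all 1, so H_1 ≅ 0.
  H_2: rank ker ∂_2 − rank ∂_3 = (4 − 3) − 1 = 0, and the invariant factors of ∂_3 are all 1, so H_2 ≅ 0.
  H_3: rank ker ∂_3 − rank ∂_4 = (1 − 1) − 0 = 0, and there is no ∂_4, so H_3 ≅ 0.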